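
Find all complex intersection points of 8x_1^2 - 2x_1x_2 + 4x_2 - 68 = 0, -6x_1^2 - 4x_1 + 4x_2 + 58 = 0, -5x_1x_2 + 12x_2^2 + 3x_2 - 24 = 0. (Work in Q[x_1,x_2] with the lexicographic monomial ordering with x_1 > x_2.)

{(3, 2)}

Compute a lex Gröbner basis by Buchberger's algorithm.
f_1 = 8x_1^2 - 2x_1x_2 + 4x_2 - 68, LT = x_1^2.
f_2 = -6x_1^2 - 4x_1 + 4x_2 + 58, LT = x_1^2.
f_3 = -5x_1x_2 + 12x_2^2 + 3x_2 - 24, LT = x_1x_2.

S(f_1,f_2): lcm = x_1^2. S = -1/4x_1x_2 - 2/3x_1 + 7/6x_2 + 7/6.
  reduce S modulo (f_1, f_2, f_3):
  remainder -2/3x_1 - 3/5x_2^2 + 61/60x_2 + 71/30 ≠ 0; add h_4 = -2/3x_1 - 3/5x_2^2 + 61/60x_2 + 71/30 to the basis.

S(f_1,f_3): lcm = x_1^2x_2. S = 43/20x_1x_2^2 + 3/5x_1x_2 - 24/5x_1 + 1/2x_2^2 - 17/2x_2.
  reduce S modulo (f_1, f_2, f_3, h_4):
  remainder 129/25x_2^3 + 151/20x_2^2 - 1289/50x_2 - 498/25 ≠ 0; add h_5 = 129/25x_2^3 + 151/20x_2^2 - 1289/50x_2 - 498/25 to the basis.

S(f_2,f_3): lcm = x_1^2x_2. S = 12/5x_1x_2^2 + 19/15x_1x_2 - 24/5x_1 - 2/3x_2^2 - 29/3x_2.
  reduce S modulo (f_1, f_2, f_3, h_4, h_5):
  remainder -38/129x_2^2 + 133/129x_2 - 38/43 ≠ 0; add h_6 = -38/129x_2^2 + 133/129x_2 - 38/43 to the basis.

S(f_1,h_4): lcm = x_1^2. S = -9/10x_1x_2^2 + 51/40x_1x_2 + 71/20x_1 + 1/2x_2 - 17/2.
  reduce S modulo (f_1, f_2, f_3, h_4, h_5, h_6):
  remainder 285/32x_2 - 285/16 ≠ 0; add h_7 = 285/32x_2 - 285/16 to the basis.

The other S-polynomials (S(f_2,h_4), S(f_3,h_4), S(f_1,h_5), S(f_2,h_5), S(f_3,h_5), S(h_4,h_5), S(f_1,h_6), S(f_2,h_6), S(f_3,h_6), S(h_4,h_6), S(h_5,h_6), S(f_1,h_7), S(f_2,h_7), S(f_3,h_7), S(h_4,h_7), S(h_5,h_7), S(h_6,h_7)) all reduce to 0 modulo the current basis, so we have a Gröbner basis.
Inter-reduce: drop elements whose leading term is divisible by another's, tail-reduce, and make monic.
Reduced Gröbner basis: {x_1 - 3, x_2 - 2}.

A lex Gröbner basis eliminates variables successively. Here x_2 - 2 depends only on x_2, with roots {2}; lifting each root through the earlier basis elements recovers the full solutions.
  x_2 = 2: the earlier basis element becomes x_1 - 3 = 0, giving x_1 = 3 — point (3, 2).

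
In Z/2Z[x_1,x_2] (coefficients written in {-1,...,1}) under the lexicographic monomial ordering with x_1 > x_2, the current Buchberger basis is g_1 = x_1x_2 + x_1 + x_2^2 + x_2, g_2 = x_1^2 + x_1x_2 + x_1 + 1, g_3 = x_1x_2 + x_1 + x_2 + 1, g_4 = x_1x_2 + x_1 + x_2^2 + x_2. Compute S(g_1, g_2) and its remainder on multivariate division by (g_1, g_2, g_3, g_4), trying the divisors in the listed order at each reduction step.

lcm(LM(g_1), LM(g_2)) = x_1^2x_2.
S = (lcm/LT(g_1))·g_1 − (lcm/LT(g_2))·g_2 = x_1^2 + x_2.
Reduce S modulo (g_1, g_2, g_3, g_4) in that order:
  leading term x_1^2: subtract (1)·g_2 from x_1^2 + x_2 → x_1x_2 + x_1 + x_2 + 1
  leading term x_1x_2: subtract (1)·g_1 from x_1x_2 + x_1 + x_2 + 1 → x_2^2 + 1
  leading term x_2^2: no divisor's leading term divides it; move x_2^2 to the remainder.
  leading term 1: no divisor's leading term divides it; move 1 to the remainder.
The remainder x_2^2 + 1 is nonzero, so it would be added as the next basis element.
An S-polynomial is built so that the two leading terms cancel; whether anything survives reduction is exactly the Gröbner-basis criterion.

S(g_1, g_2) = x_1^2 + x_2; remainder on division = x_2^2 + 1.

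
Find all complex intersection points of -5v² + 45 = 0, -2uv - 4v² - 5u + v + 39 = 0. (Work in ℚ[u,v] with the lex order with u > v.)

{(0, -3), (6/11, 3)}

Compute a lex Gröbner basis by Buchberger's algorithm.
f_1 = -5v² + 45, LT = v².
f_2 = -2uv - 5u - 4v² + v + 39, LT = uv.

S(f_1,f_2): lcm = uv². S = -5/2uv - 9u - 2v³ + ½v² + 39/2v.
  leading term uv: subtract (5/4)·f_2 from -5/2uv - 9u - 2v³ + ½v² + 39/2v → -11/4u - 2v³ + 11/2v² + 73/4v - 195/4
  leading term u: no divisor's leading term divides it; move -11/4u to the remainder.
  leading term v³: subtract (⅖v)·f_1 from -2v³ + 11/2v² + 73/4v - 195/4 → 11/2v² + ¼v - 195/4
  leading term v²: subtract (-11/10)·f_1 from 11/2v² + ¼v - 195/4 → ¼v + ¾
  leading term v: no divisor's leading term divides it; move ¼v to the remainder.
  leading term 1: no divisor's leading term divides it; move ¾ to the remainder.
  remainder -11/4u + ¼v + ¾ ≠ 0; add h_3 = -11/4u + ¼v + ¾ to the basis.

S(f_1,h_3): leading monomials are coprime, so the S-polynomial reduces to 0 (Buchberger's first criterion).
S(f_2,h_3): lcm = uv. S = 5/2u + 23/11v² - 5/22v - 39/2.
  leading term u: subtract (-10/11)·h_3 from 5/2u + 23/11v² - 5/22v - 39/2 → 23/11v² - 207/11
  leading term v²: subtract (-23/55)·f_1 from 23/11v² - 207/11 → 0
  remainder 0.

Every S-polynomial of the final basis reduces to 0, so we have a Gröbner basis.
Inter-reduce: drop elements whose leading term is divisible by another's, tail-reduce, and make monic.
Reduced Gröbner basis: {u - 1/11v - 3/11, v² - 9}.

The lex basis is triangular: the last element involves only v. Solving v² - 9 = 0 gives v ∈ {-3, 3}; substituting each value into the earlier elements determines the remaining variables.
  v = -3: the earlier basis element becomes u = 0, giving u = 0 — point (0, -3).
  v = 3: the earlier basis element becomes u - 6/11 = 0, giving u = 6/11 — point (6/11, 3).
Check: every point annihilates each of the original generators.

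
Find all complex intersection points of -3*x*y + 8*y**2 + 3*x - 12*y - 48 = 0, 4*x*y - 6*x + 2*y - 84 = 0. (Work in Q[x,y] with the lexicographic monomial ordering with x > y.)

Compute a lex Gröbner basis by Buchberger's algorithm.
f_1 = -3*x*y + 3*x + 8*y**2 - 12*y - 48, LT = x*y.
f_2 = 4*x*y - 6*x + 2*y - 84, LT = x*y.

S(f_1,f_2): lcm = x*y. S = 1/2*x - 8/3*y**2 + 7/2*y + 37.
  leading term x: no divisor's leading term divides it; move 1/2*x to the remainder.
  leading term y**2: no divisor's leading term divides it; move -8/3*y**2 to the remainder.
  leading term y: no divisor's leading term divides it; move 7/2*y to the remainder.
  leading term 1: no divisor's leading term divides it; move 37 to the remainder.
  remainder 1/2*x - 8/3*y**2 + 7/2*y + 37 ≠ 0; add h_3 = 1/2*x - 8/3*y**2 + 7/2*y + 37 to the basis.

S(f_1,h_3): lcm = x*y. S = -x + 16/3*y**3 - 29/3*y**2 - 70*y + 16.
  leading term x: subtract (-2)·h_3 from -x + 16/3*y**3 - 29/3*y**2 - 70*y + 16 → 16/3*y**3 - 15*y**2 - 63*y + 90
  leading term y**3: no divisor's leading term divides it; move 16/3*y**3 to the remainder.
  leading term y**2: no divisor's leading term divides it; move -15*y**2 to the remainder.
  leading term y: no divisor's leading term divides it; move -63*y to the remainder.
  leading term 1: no divisor's leading term divides it; move 90 to the remainder.
  remainder 16/3*y**3 - 15*y**2 - 63*y + 90 ≠ 0; add h_4 = 16/3*y**3 - 15*y**2 - 63*y + 90 to the basis.

The other S-polynomials (S(f_2,h_3), S(f_1,h_4), S(f_2,h_4), S(h_3,h_4)) all reduce to 0 modulo the current basis, so we have a Gröbner basis.
Inter-reduce: drop elements whose leading term is divisible by another's, tail-reduce, and make monic.
Reduced Gröbner basis: {x - 16/3*y**2 + 7*y + 74, y**3 - 45/16*y**2 - 189/16*y + 135/8}.

Elimination: the polynomial y**3 - 45/16*y**2 - 189/16*y + 135/8 lies in the elimination ideal for y, so y ∈ {-3, 93/32 - 3*sqrt(321)/32, 3*sqrt(321)/32 + 93/32}. For each such y, the remaining basis elements (now univariate) give the rest of the solution.
  y = -3: the earlier basis element becomes x + 5 = 0, giving x = -5 — point (-5, -3).
  y = 93/32 - 3*sqrt(321)/32: the earlier basis element becomes x + 137/4 + 9*sqrt(321)/4 = 0, giving x = -9*sqrt(321)/4 - 137/4 — point (-9*sqrt(321)/4 - 137/4, 93/32 - 3*sqrt(321)/32).
  y = 3*sqrt(321)/32 + 93/32: the earlier basis element becomes x - 9*sqrt(321)/4 + 137/4 = 0, giving x = -137/4 + 9*sqrt(321)/4 — point (-137/4 + 9*sqrt(321)/4, 3*sqrt(321)/32 + 93/32).
Substituting each solution back into the original system confirms all equations vanish.

{(-5, -3), (-9*sqrt(321)/4 - 137/4, 93/32 - 3*sqrt(321)/32), (-137/4 + 9*sqrt(321)/4, 3*sqrt(321)/32 + 93/32)}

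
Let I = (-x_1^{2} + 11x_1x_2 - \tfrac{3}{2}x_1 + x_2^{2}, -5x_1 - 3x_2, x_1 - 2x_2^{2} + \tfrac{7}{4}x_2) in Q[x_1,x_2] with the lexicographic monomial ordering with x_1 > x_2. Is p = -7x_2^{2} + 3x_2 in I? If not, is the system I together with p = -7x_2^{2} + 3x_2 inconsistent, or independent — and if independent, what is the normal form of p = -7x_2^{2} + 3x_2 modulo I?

-7x_2^{2} + 3x_2 lies in I (it reduces to 0).

First compute the reduced Gröbner basis of I by Buchberger's algorithm.
f_1 = -x_1^{2} + 11x_1x_2 - \tfrac{3}{2}x_1 + x_2^{2}, LT = x_1^{2}.
f_2 = -5x_1 - 3x_2, LT = x_1.
f_3 = x_1 - 2x_2^{2} + \tfrac{7}{4}x_2, LT = x_1.

S(f_1,f_2): lcm = x_1^{2}. S = -\tfrac{58}{5}x_1x_2 + \tfrac{3}{2}x_1 - x_2^{2}.
  leading term x_1x_2: subtract (\tfrac{58}{25}x_2)·f_2 from -\tfrac{58}{5}x_1x_2 + \tfrac{3}{2}x_1 - x_2^{2} → \tfrac{3}{2}x_1 + \tfrac{149}{25}x_2^{2}
  leading term x_1: subtract (-\tfrac{3}{10})·f_2 from \tfrac{3}{2}x_1 + \tfrac{149}{25}x_2^{2} → \tfrac{149}{25}x_2^{2} - \tfrac{9}{10}x_2
  leading term x_2^{2}: no divisor's leading term divides it; move \tfrac{149}{25}x_2^{2} to the remainder.
  leading term x_2: no divisor's leading term divides it; move -\tfrac{9}{10}x_2 to the remainder.
  remainder \tfrac{149}{25}x_2^{2} - \tfrac{9}{10}x_2 ≠ 0; add h_4 = \tfrac{149}{25}x_2^{2} - \tfrac{9}{10}x_2 to the basis.

S(f_1,f_3): lcm = x_1^{2}. S = 2x_1x_2^{2} - \tfrac{51}{4}x_1x_2 + \tfrac{3}{2}x_1 - x_2^{2}.
  leading term x_1x_2^{2}: subtract (-\tfrac{2}{5}x_2^{2})·f_2 from 2x_1x_2^{2} - \tfrac{51}{4}x_1x_2 + \tfrac{3}{2}x_1 - x_2^{2} → -\tfrac{51}{4}x_1x_2 + \tfrac{3}{2}x_1 - \tfrac{6}{5}x_2^{3} - x_2^{2}
  leading term x_1x_2: subtract (\tfrac{51}{20}x_2)·f_2 from -\tfrac{51}{4}x_1x_2 + \tfrac{3}{2}x_1 - \tfrac{6}{5}x_2^{3} - x_2^{2} → \tfrac{3}{2}x_1 - \tfrac{6}{5}x_2^{3} + \tfrac{133}{20}x_2^{2}
  leading term x_1: subtract (-\tfrac{3}{10})·f_2 from \tfrac{3}{2}x_1 - \tfrac{6}{5}x_2^{3} + \tfrac{133}{20}x_2^{2} → -\tfrac{6}{5}x_2^{3} + \tfrac{133}{20}x_2^{2} - \tfrac{9}{10}x_2
  leading term x_2^{3}: subtract (-\tfrac{30}{149}x_2)·h_4 from -\tfrac{6}{5}x_2^{3} + \tfrac{133}{20}x_2^{2} - \tfrac{9}{10}x_2 → \tfrac{19277}{2980}x_2^{2} - \tfrac{9}{10}x_2
  leading term x_2^{2}: subtract (\tfrac{96385}{88804})·h_4 from \tfrac{19277}{2980}x_2^{2} - \tfrac{9}{10}x_2 → \tfrac{68229}{888040}x_2
  leading term x_2: no divisor's leading term divides it; move \tfrac{68229}{888040}x_2 to the remainder.
  remainder \tfrac{68229}{888040}x_2 ≠ 0; add h_5 = \tfrac{68229}{888040}x_2 to the basis.

The other S-polynomials (S(f_2,f_3), S(f_1,h_4), S(f_2,h_4), S(f_3,h_4), S(f_1,h_5), S(f_2,h_5), S(f_3,h_5), S(h_4,h_5)) all reduce to 0 modulo the current basis, so we have a Gröbner basis.
Inter-reduce: drop elements whose leading term is divisible by another's, tail-reduce, and make monic.
Reduced Gröbner basis: {x_1, x_2}.
Label its elements g_1 = x_1, g_2 = x_2.

Reduce p = -7x_2^{2} + 3x_2 modulo G:
  leading term x_2^{2}: subtract (-7x_2)·g_2 from -7x_2^{2} + 3x_2 → 3x_2
  leading term x_2: subtract (3)·g_2 from 3x_2 → 0
  normal form = 0.
Since the normal form is 0, p ∈ I.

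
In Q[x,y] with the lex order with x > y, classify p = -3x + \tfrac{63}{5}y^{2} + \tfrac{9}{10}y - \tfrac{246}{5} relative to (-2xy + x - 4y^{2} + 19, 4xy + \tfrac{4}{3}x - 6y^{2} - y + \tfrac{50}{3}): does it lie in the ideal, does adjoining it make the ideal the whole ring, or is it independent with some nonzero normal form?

-3x + \tfrac{63}{5}y^{2} + \tfrac{9}{10}y - \tfrac{246}{5} lies in I (it reduces to 0).

First compute the reduced Gröbner basis of I by Buchberger's algorithm.
f_1 = -2xy + x - 4y^{2} + 19, LT = xy.
f_2 = 4xy + \tfrac{4}{3}x - 6y^{2} - y + \tfrac{50}{3}, LT = xy.

S(f_1,f_2): lcm = xy. S = -\tfrac{5}{6}x + \tfrac{7}{2}y^{2} + \tfrac{1}{4}y - \tfrac{41}{3}.
  reduce S modulo (f_1, f_2):
  remainder -\tfrac{5}{6}x + \tfrac{7}{2}y^{2} + \tfrac{1}{4}y - \tfrac{41}{3} ≠ 0; add h_3 = -\tfrac{5}{6}x + \tfrac{7}{2}y^{2} + \tfrac{1}{4}y - \tfrac{41}{3} to the basis.

S(f_1,h_3): lcm = xy. S = -\tfrac{1}{2}x + \tfrac{21}{5}y^{3} + \tfrac{23}{10}y^{2} - \tfrac{82}{5}y - \tfrac{19}{2}.
  reduce S modulo (f_1, f_2, h_3):
  remainder \tfrac{21}{5}y^{3} + \tfrac{1}{5}y^{2} - \tfrac{331}{20}y - \tfrac{13}{10} ≠ 0; add h_4 = \tfrac{21}{5}y^{3} + \tfrac{1}{5}y^{2} - \tfrac{331}{20}y - \tfrac{13}{10} to the basis.

The other S-polynomials (S(f_2,h_3), S(f_1,h_4), S(f_2,h_4), S(h_3,h_4)) all reduce to 0 modulo the current basis, so we have a Gröbner basis.
Inter-reduce: drop elements whose leading term is divisible by another's, tail-reduce, and make monic.
Reduced Gröbner basis: {x - \tfrac{21}{5}y^{2} - \tfrac{3}{10}y + \tfrac{82}{5}, y^{3} + \tfrac{1}{21}y^{2} - \tfrac{331}{84}y - \tfrac{13}{42}}.
Label its elements g_1 = x - \tfrac{21}{5}y^{2} - \tfrac{3}{10}y + \tfrac{82}{5}, g_2 = y^{3} + \tfrac{1}{21}y^{2} - \tfrac{331}{84}y - \tfrac{13}{42}.

Reduce p = -3x + \tfrac{63}{5}y^{2} + \tfrac{9}{10}y - \tfrac{246}{5} modulo G:
  leading term x: subtract (-3)·g_1 from -3x + \tfrac{63}{5}y^{2} + \tfrac{9}{10}y - \tfrac{246}{5} → 0
  normal form = 0.
Since the normal form is 0, p ∈ I.

Ideal membership is decidable via reduction modulo a Gröbner basis.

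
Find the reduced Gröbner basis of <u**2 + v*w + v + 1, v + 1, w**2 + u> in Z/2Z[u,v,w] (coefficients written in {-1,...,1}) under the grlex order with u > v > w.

Buchberger's algorithm terminates because the ascending chain of leading-term ideals stabilizes.

f_1 = u**2 + v*w + v + 1, LT = u**2.
f_2 = v + 1, LT = v.
f_3 = w**2 + u, LT = w**2.

The S-polynomials (S(f_1,f_2), S(f_1,f_3), S(f_2,f_3)) all reduce to 0 modulo the current basis, so we have a Gröbner basis.

G = {u**2 + w, w**2 + u, v + 1}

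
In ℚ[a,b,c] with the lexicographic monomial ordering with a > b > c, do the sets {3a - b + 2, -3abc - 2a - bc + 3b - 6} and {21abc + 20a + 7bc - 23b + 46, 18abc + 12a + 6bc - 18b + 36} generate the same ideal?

Yes, the ideals are equal.

For a fixed monomial order, each ideal has a unique reduced Gröbner basis; comparing bases decides equality.
Buchberger on the first generating set:
f_1 = 3a - b + 2, LT = a.
f_2 = -3abc - 2a - bc + 3b - 6, LT = abc.

S(f_1,f_2): lcm = abc. S = -⅔a - ⅓b²c + ⅓bc + b - 2.
  leading term a: subtract (-2/9)·f_1 from -⅔a - ⅓b²c + ⅓bc + b - 2 → -⅓b²c + ⅓bc + 7/9b - 14/9
  leading term b²c: no divisor's leading term divides it; move -⅓b²c to the remainder.
  leading term bc: no divisor's leading term divides it; move ⅓bc to the remainder.
  leading term b: no divisor's leading term divides it; move 7/9b to the remainder.
  leading term 1: no divisor's leading term divides it; move -14/9 to the remainder.
  remainder -⅓b²c + ⅓bc + 7/9b - 14/9 ≠ 0; add g_3 = -⅓b²c + ⅓bc + 7/9b - 14/9 to the basis.

The other S-polynomials (S(f_1,g_3), S(f_2,g_3)) all reduce to 0 modulo the current basis, so we have a Gröbner basis.
Inter-reduce: drop elements whose leading term is divisible by another's, tail-reduce, and make monic.
Reduced Gröbner basis: {a - ⅓b + ⅔, b²c - bc - 7/3b + 14/3}.

Buchberger on the second generating set:
h_1 = 21abc + 20a + 7bc - 23b + 46, LT = abc.
h_2 = 18abc + 12a + 6bc - 18b + 36, LT = abc.

S(h_1,h_2): lcm = abc. S = 2/7a - 2/21b + 4/21.
  leading term a: no divisor's leading term divides it; move 2/7a to the remainder.
  leading term b: no divisor's leading term divides it; move -2/21b to the remainder.
  leading term 1: no divisor's leading term divides it; move 4/21 to the remainder.
  remainder 2/7a - 2/21b + 4/21 ≠ 0; add k_3 = 2/7a - 2/21b + 4/21 to the basis.

S(h_1,k_3): lcm = abc. S = 20/21a + ⅓b²c - ⅓bc - 23/21b + 46/21.
  leading term a: subtract (10/3)·k_3 from 20/21a + ⅓b²c - ⅓bc - 23/21b + 46/21 → ⅓b²c - ⅓bc - 7/9b + 14/9
  leading term b²c: no divisor's leading term divides it; move ⅓b²c to the remainder.
  leading term bc: no divisor's leading term divides it; move -⅓bc to the remainder.
  leading term b: no divisor's leading term divides it; move -7/9b to the remainder.
  leading term 1: no divisor's leading term divides it; move 14/9 to the remainder.
  remainder ⅓b²c - ⅓bc - 7/9b + 14/9 ≠ 0; add k_4 = ⅓b²c - ⅓bc - 7/9b + 14/9 to the basis.

The other S-polynomials (S(h_2,k_3), S(h_1,k_4), S(h_2,k_4), S(k_3,k_4)) all reduce to 0 modulo the current basis, so we have a Gröbner basis.
Inter-reduce: drop elements whose leading term is divisible by another's, tail-reduce, and make monic.
Reduced Gröbner basis: {a - ⅓b + ⅔, b²c - bc - 7/3b + 14/3}.

These coincide, so the ideals are equal.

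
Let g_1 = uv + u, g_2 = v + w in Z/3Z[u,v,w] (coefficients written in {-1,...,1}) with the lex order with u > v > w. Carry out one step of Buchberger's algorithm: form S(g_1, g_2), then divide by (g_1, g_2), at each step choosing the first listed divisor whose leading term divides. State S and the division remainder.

lcm(LM(g_1), LM(g_2)) = uv.
S = (lcm/LT(g_1))·g_1 − (lcm/LT(g_2))·g_2 = -uw + u.
Reduce S modulo (g_1, g_2) in that order:
  leading term uw: no divisor's leading term divides it; move -uw to the remainder.
  leading term u: no divisor's leading term divides it; move u to the remainder.
The remainder -uw + u is nonzero, so it would be added as the next basis element.

S(g_1, g_2) = -uw + u; remainder on division = -uw + u.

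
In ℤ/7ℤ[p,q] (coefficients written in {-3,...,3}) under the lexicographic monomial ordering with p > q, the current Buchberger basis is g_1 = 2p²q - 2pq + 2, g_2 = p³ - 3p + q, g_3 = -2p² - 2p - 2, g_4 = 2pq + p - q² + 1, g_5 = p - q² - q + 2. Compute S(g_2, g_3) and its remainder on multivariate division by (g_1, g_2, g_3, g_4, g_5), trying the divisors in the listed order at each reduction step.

lcm(LM(g_2), LM(g_3)) = p³.
S = (lcm/LT(g_2))·g_2 − (lcm/LT(g_3))·g_3 = -p² + 3p + q.
Reduce S modulo (g_1, g_2, g_3, g_4, g_5) in that order:
  leading term p²: subtract (-3)·g_3 from -p² + 3p + q → -3p + q + 1
  leading term p: subtract (-3)·g_5 from -3p + q + 1 → -3q² - 2q
  leading term q²: no divisor's leading term divides it; move -3q² to the remainder.
  leading term q: no divisor's leading term divides it; move -2q to the remainder.
The remainder -3q² - 2q is nonzero, so it would be added as the next basis element.

S(g_2, g_3) = -p² + 3p + q; remainder on division = -3q² - 2q.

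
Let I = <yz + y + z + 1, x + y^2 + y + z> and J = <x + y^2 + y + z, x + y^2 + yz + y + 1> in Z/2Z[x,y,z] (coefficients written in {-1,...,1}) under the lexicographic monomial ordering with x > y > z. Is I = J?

Equality of ideals is decidable: compute both reduced Gröbner bases (unique for the ordering) and check whether they agree.
Buchberger on the first generating set:
f_1 = yz + y + z + 1, LT = yz.
f_2 = x + y^2 + y + z, LT = x.

The S-polynomials (S(f_1,f_2)) all reduce to 0 modulo the current basis, so we have a Gröbner basis.
Inter-reduce: drop elements whose leading term is divisible by another's, tail-reduce, and make monic.
Reduced Gröbner basis: {x + y^2 + y + z, yz + y + z + 1}.

Buchberger on the second generating set:
h_1 = x + y^2 + y + z, LT = x.
h_2 = x + y^2 + yz + y + 1, LT = x.

S(h_1,h_2): lcm = x. S = yz + z + 1.
  reduce S modulo (h_1, h_2):
  remainder yz + z + 1 ≠ 0; add k_3 = yz + z + 1 to the basis.

The other S-polynomials (S(h_1,k_3), S(h_2,k_3)) all reduce to 0 modulo the current basis, so we have a Gröbner basis.
Inter-reduce: drop elements whose leading term is divisible by another's, tail-reduce, and make monic.
Reduced Gröbner basis: {x + y^2 + y + z, yz + z + 1}.

The bases are distinct; the ideals are different.

No, the ideals differ.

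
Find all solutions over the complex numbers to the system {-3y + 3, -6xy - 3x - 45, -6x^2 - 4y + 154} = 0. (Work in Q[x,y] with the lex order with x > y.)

{(-5, 1)}

Compute a lex Gröbner basis by Buchberger's algorithm.
f_1 = -3y + 3, LT = y.
f_2 = -6xy - 3x - 45, LT = xy.
f_3 = -6x^2 - 4y + 154, LT = x^2.

S(f_1,f_2): lcm = xy. S = -3/2x - 15/2.
  leading term x: no divisor's leading term divides it; move -3/2x to the remainder.
  leading term 1: no divisor's leading term divides it; move -15/2 to the remainder.
  remainder -3/2x - 15/2 ≠ 0; add h_4 = -3/2x - 15/2 to the basis.

The other S-polynomials (S(f_1,f_3), S(f_2,f_3), S(f_1,h_4), S(f_2,h_4), S(f_3,h_4)) all reduce to 0 modulo the current basis, so we have a Gröbner basis.
Inter-reduce: drop elements whose leading term is divisible by another's, tail-reduce, and make monic.
Reduced Gröbner basis: {x + 5, y - 1}.

Since the basis is lex-ordered, y - 1 is univariate in y. Its roots are {1}. Back-substituting each root into the other basis elements fixes the other coordinates.
  y = 1: the earlier basis element becomes x + 5 = 0, giving x = -5 — point (-5, 1).
Zero-dimensionality of the ideal guarantees finitely many solutions over ℂ.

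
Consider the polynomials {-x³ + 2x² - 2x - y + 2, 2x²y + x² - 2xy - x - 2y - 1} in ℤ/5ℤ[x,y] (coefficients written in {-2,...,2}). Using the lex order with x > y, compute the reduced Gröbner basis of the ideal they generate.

G = {x³ - 2x² + 2x + y - 2, xy - 2x - 2y² - 2, y³ - y² + 2y + 2}

f_1 = -x³ + 2x² - 2x - y + 2, LT = x³.
f_2 = 2x²y + x² - 2xy - x - 2y - 1, LT = x²y.

S(f_1,f_2): lcm = x³y. S = 2x³ - x²y - 2x² - 2xy - 2x + y² - 2y.
  leading term x³: subtract (-2)·f_1 from 2x³ - x²y - 2x² - 2xy - 2x + y² - 2y → -x²y + 2x² - 2xy - x + y² + y - 1
  leading term x²y: subtract (2)·f_2 from -x²y + 2x² - 2xy - x + y² + y - 1 → 2xy + x + y² + 1
  leading term xy: no divisor's leading term divides it; move 2xy to the remainder.
  leading term x: no divisor's leading term divides it; move x to the remainder.
  leading term y²: no divisor's leading term divides it; move y² to the remainder.
  leading term 1: no divisor's leading term divides it; move 1 to the remainder.
  remainder 2xy + x + y² + 1 ≠ 0; add g_3 = 2xy + x + y² + 1 to the basis.

S(f_1,g_3): lcm = x³y. S = 2x³ + 2x²y² - 2x²y + 2x² + 2xy + y² - 2y.
  leading term x³: subtract (-2)·f_1 from 2x³ + 2x²y² - 2x²y + 2x² + 2xy + y² - 2y → 2x²y² - 2x²y + x² + 2xy + x + y² + y - 1
  leading term x²y²: subtract (y)·f_2 from 2x²y² - 2x²y + x² + 2xy + x + y² + y - 1 → 2x²y + x² + 2xy² - 2xy + x - 2y² + 2y - 1
  leading term x²y: subtract (1)·f_2 from 2x²y + x² + 2xy² - 2xy + x - 2y² + 2y - 1 → 2xy² + 2x - 2y² - y
  leading term xy²: subtract (y)·g_3 from 2xy² + 2x - 2y² - y → -xy + 2x - y³ - 2y² - 2y
  leading term xy: subtract (2)·g_3 from -xy + 2x - y³ - 2y² - 2y → -y³ + y² - 2y - 2
  leading term y³: no divisor's leading term divides it; move -y³ to the remainder.
  leading term y²: no divisor's leading term divides it; move y² to the remainder.
  leading term y: no divisor's leading term divides it; move -2y to the remainder.
  leading term 1: no divisor's leading term divides it; move -2 to the remainder.
  remainder -y³ + y² - 2y - 2 ≠ 0; add g_4 = -y³ + y² - 2y - 2 to the basis.

The other S-polynomials (S(f_2,g_3), S(f_1,g_4), S(f_2,g_4), S(g_3,g_4)) all reduce to 0 modulo the current basis, so we have a Gröbner basis.
Inter-reduce: drop elements whose leading term is divisible by another's, tail-reduce, and make monic.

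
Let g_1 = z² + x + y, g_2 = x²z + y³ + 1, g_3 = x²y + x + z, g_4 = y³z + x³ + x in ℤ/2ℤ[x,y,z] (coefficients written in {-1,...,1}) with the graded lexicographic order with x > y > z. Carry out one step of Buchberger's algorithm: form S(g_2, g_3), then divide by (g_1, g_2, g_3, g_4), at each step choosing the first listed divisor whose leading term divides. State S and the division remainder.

lcm(LM(g_2), LM(g_3)) = x²yz.
S = (lcm/LT(g_2))·g_2 − (lcm/LT(g_3))·g_3 = y⁴ + xz + z² + y.
Reduce S modulo (g_1, g_2, g_3, g_4) in that order:
  leading term y⁴: no divisor's leading term divides it; move y⁴ to the remainder.
  leading term xz: no divisor's leading term divides it; move xz to the remainder.
  leading term z²: subtract (1)·g_1 from z² + y → x
  leading term x: no divisor's leading term divides it; move x to the remainder.
The remainder y⁴ + xz + x is nonzero, so it would be added as the next basis element.

S(g_2, g_3) = y⁴ + xz + z² + y; remainder on division = y⁴ + xz + x.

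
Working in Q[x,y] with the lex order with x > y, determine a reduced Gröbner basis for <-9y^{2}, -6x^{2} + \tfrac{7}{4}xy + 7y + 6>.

Buchberger's algorithm terminates because the ascending chain of leading-term ideals stabilizes.

f_1 = -9y^{2}, LT = y^{2}.
f_2 = -6x^{2} + \tfrac{7}{4}xy + 7y + 6, LT = x^{2}.

The S-polynomials (S(f_1,f_2)) all reduce to 0 modulo the current basis, so we have a Gröbner basis.

G = {x^{2} - \tfrac{7}{24}xy - \tfrac{7}{6}y - 1, y^{2}}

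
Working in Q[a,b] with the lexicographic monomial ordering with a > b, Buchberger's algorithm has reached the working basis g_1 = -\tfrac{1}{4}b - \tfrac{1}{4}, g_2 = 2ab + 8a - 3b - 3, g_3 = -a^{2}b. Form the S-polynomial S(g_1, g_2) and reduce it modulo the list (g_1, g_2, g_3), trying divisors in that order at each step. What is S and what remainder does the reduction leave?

lcm(LM(g_1), LM(g_2)) = ab.
S = (lcm/LT(g_1))·g_1 − (lcm/LT(g_2))·g_2 = -3a + \tfrac{3}{2}b + \tfrac{3}{2}.
Reduce S modulo (g_1, g_2, g_3) in that order:
  leading term a: no divisor's leading term divides it; move -3a to the remainder.
  leading term b: subtract (-6)·g_1 from \tfrac{3}{2}b + \tfrac{3}{2} → 0
The remainder -3a is nonzero, so it would be added as the next basis element.
This is the inner loop of Buchberger's algorithm — each nonzero remainder becomes a new basis element.

S(g_1, g_2) = -3a + \tfrac{3}{2}b + \tfrac{3}{2}; remainder on division = -3a.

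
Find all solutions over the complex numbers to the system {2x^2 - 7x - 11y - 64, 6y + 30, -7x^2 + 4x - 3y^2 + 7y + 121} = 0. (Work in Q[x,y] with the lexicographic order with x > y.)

{(-1, -5)}

Compute a lex Gröbner basis by Buchberger's algorithm.
f_1 = 2x^2 - 7x - 11y - 64, LT = x^2.
f_2 = 6y + 30, LT = y.
f_3 = -7x^2 + 4x - 3y^2 + 7y + 121, LT = x^2.

S(f_1,f_2): leading monomials are coprime, so the S-polynomial reduces to 0 (Buchberger's first criterion).
S(f_1,f_3): lcm = x^2. S = -41/14x - 3/7y^2 - 9/2y - 103/7.
  leading term x: no divisor's leading term divides it; move -41/14x to the remainder.
  leading term y^2: subtract (-1/14y)·f_2 from -3/7y^2 - 9/2y - 103/7 → -33/14y - 103/7
  leading term y: subtract (-11/28)·f_2 from -33/14y - 103/7 → -41/14
  leading term 1: no divisor's leading term divides it; move -41/14 to the remainder.
  remainder -41/14x - 41/14 ≠ 0; add h_4 = -41/14x - 41/14 to the basis.

S(f_2,f_3): leading monomials are coprime, so the S-polynomial reduces to 0 (Buchberger's first criterion).
S(f_1,h_4): lcm = x^2. S = -9/2x - 11/2y - 32.
  leading term x: subtract (63/41)·h_4 from -9/2x - 11/2y - 32 → -11/2y - 55/2
  leading term y: subtract (-11/12)·f_2 from -11/2y - 55/2 → 0
  remainder 0.

S(f_2,h_4): leading monomials are coprime, so the S-polynomial reduces to 0 (Buchberger's first criterion).
S(f_3,h_4): lcm = x^2. S = -11/7x + 3/7y^2 - y - 121/7.
  leading term x: subtract (22/41)·h_4 from -11/7x + 3/7y^2 - y - 121/7 → 3/7y^2 - y - 110/7
  leading term y^2: subtract (1/14y)·f_2 from 3/7y^2 - y - 110/7 → -22/7y - 110/7
  leading term y: subtract (-11/21)·f_2 from -22/7y - 110/7 → 0
  remainder 0.

Every S-polynomial of the final basis reduces to 0, so we have a Gröbner basis.
Inter-reduce: drop elements whose leading term is divisible by another's, tail-reduce, and make monic.
Reduced Gröbner basis: {x + 1, y + 5}.

Elimination: the polynomial y + 5 lies in the elimination ideal for y, so y ∈ {-5}. For each such y, the remaining basis elements (now univariate) give the rest of the solution.
  y = -5: the earlier basis element becomes x + 1 = 0, giving x = -1 — point (-1, -5).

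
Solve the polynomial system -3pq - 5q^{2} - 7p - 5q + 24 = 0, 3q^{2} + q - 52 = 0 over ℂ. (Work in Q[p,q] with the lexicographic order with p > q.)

Compute a lex Gröbner basis by Buchberger's algorithm.
f_1 = -3pq - 7p - 5q^{2} - 5q + 24, LT = pq.
f_2 = 3q^{2} + q - 52, LT = q^{2}.

S(f_1,f_2): lcm = pq^{2}. S = 2pq + \tfrac{52}{3}p + \tfrac{5}{3}q^{3} + \tfrac{5}{3}q^{2} - 8q.
  leading term pq: subtract (-\tfrac{2}{3})·f_1 from 2pq + \tfrac{52}{3}p + \tfrac{5}{3}q^{3} + \tfrac{5}{3}q^{2} - 8q → \tfrac{38}{3}p + \tfrac{5}{3}q^{3} - \tfrac{5}{3}q^{2} - \tfrac{34}{3}q + 16
  leading term p: no divisor's leading term divides it; move \tfrac{38}{3}p to the remainder.
  leading term q^{3}: subtract (\tfrac{5}{9}q)·f_2 from \tfrac{5}{3}q^{3} - \tfrac{5}{3}q^{2} - \tfrac{34}{3}q + 16 → -\tfrac{20}{9}q^{2} + \tfrac{158}{9}q + 16
  leading term q^{2}: subtract (-\tfrac{20}{27})·f_2 from -\tfrac{20}{9}q^{2} + \tfrac{158}{9}q + 16 → \tfrac{494}{27}q - \tfrac{608}{27}
  leading term q: no divisor's leading term divides it; move \tfrac{494}{27}q to the remainder.
  leading term 1: no divisor's leading term divides it; move -\tfrac{608}{27} to the remainder.
  remainder \tfrac{38}{3}p + \tfrac{494}{27}q - \tfrac{608}{27} ≠ 0; add h_3 = \tfrac{38}{3}p + \tfrac{494}{27}q - \tfrac{608}{27} to the basis.

The other S-polynomials (S(f_1,h_3), S(f_2,h_3)) all reduce to 0 modulo the current basis, so we have a Gröbner basis.
Inter-reduce: drop elements whose leading term is divisible by another's, tail-reduce, and make monic.
Reduced Gröbner basis: {p + \tfrac{13}{9}q - \tfrac{16}{9}, q^{2} + \tfrac{1}{3}q - \tfrac{52}{3}}.

The lex basis is triangular: the last element involves only q. Solving q^{2} + \tfrac{1}{3}q - \tfrac{52}{3} = 0 gives q ∈ {-13/3, 4}; substituting each value into the earlier elements determines the remaining variables.
  q = -13/3: the earlier basis element becomes p - \tfrac{217}{27} = 0, giving p = 217/27 — point (217/27, -13/3).
  q = 4: the earlier basis element becomes p + 4 = 0, giving p = -4 — point (-4, 4).
Check: every point annihilates each of the original generators.

{(217/27, -13/3), (-4, 4)}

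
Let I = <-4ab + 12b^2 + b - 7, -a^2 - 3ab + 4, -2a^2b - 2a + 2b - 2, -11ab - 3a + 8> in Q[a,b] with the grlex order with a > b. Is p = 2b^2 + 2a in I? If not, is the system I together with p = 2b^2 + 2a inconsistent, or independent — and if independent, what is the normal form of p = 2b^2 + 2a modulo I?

First compute the reduced Gröbner basis of I by Buchberger's algorithm.
f_1 = -4ab + 12b^2 + b - 7, LT = ab.
f_2 = -a^2 - 3ab + 4, LT = a^2.
f_3 = -2a^2b - 2a + 2b - 2, LT = a^2b.
f_4 = -11ab - 3a + 8, LT = ab.

S(f_1,f_2): lcm = a^2b. S = -6ab^2 - 1/4ab + 7/4a + 4b.
  reduce S modulo (f_1, f_2, f_3, f_4):
  remainder -18b^3 - 9/4b^2 + 7/4a + 231/16b + 7/16 ≠ 0; add h_5 = -18b^3 - 9/4b^2 + 7/4a + 231/16b + 7/16 to the basis.

S(f_1,f_3): lcm = a^2b. S = -3ab^2 - 1/4ab + 3/4a + b - 1.
  reduce S modulo (f_1, f_2, f_3, f_4, h_5):
  remainder -3/8b^2 - 1/8a - 33/32b - 25/32 ≠ 0; add h_6 = -3/8b^2 - 1/8a - 33/32b - 25/32 to the basis.

S(f_1,f_4): lcm = ab. S = -3b^2 - 3/11a - 1/4b + 109/44.
  reduce S modulo (f_1, f_2, f_3, f_4, h_5, h_6):
  remainder 8/11a + 8b + 96/11 ≠ 0; add h_7 = 8/11a + 8b + 96/11 to the basis.

S(f_2,f_4): lcm = a^2b. S = 3ab^2 - 3/11a^2 + 8/11a - 4b.
  reduce S modulo (f_1, f_2, f_3, f_4, h_5, h_6, h_7):
  remainder -193/11b - 193/11 ≠ 0; add h_8 = -193/11b - 193/11 to the basis.

The other S-polynomials (S(f_2,f_3), S(f_3,f_4), S(f_1,h_5), S(f_2,h_5), S(f_3,h_5), S(f_4,h_5), S(f_1,h_6), S(f_2,h_6), S(f_3,h_6), S(f_4,h_6), S(h_5,h_6), S(f_1,h_7), S(f_2,h_7), S(f_3,h_7), S(f_4,h_7), S(h_5,h_7), S(h_6,h_7), S(f_1,h_8), S(f_2,h_8), S(f_3,h_8), S(f_4,h_8), S(h_5,h_8), S(h_6,h_8), S(h_7,h_8)) all reduce to 0 modulo the current basis, so we have a Gröbner basis.
Inter-reduce: drop elements whose leading term is divisible by another's, tail-reduce, and make monic.
Reduced Gröbner basis: {a + 1, b + 1}.
Label its elements g_1 = a + 1, g_2 = b + 1.

Reduce p = 2b^2 + 2a modulo G:
  leading term b^2: subtract (2b)·g_2 from 2b^2 + 2a → 2a - 2b
  leading term a: subtract (2)·g_1 from 2a - 2b → -2b - 2
  leading term b: subtract (-2)·g_2 from -2b - 2 → 0
  normal form = 0.
Since the normal form is 0, p ∈ I.

2b^2 + 2a lies in I (it reduces to 0).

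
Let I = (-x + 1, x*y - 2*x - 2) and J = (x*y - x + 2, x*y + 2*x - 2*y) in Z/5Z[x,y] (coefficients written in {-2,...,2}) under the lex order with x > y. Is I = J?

No, the ideals differ.

For a fixed monomial order, each ideal has a unique reduced Gröbner basis; comparing bases decides equality.
Buchberger on the first generating set:
f_1 = -x + 1, LT = x.
f_2 = x*y - 2*x - 2, LT = x*y.

S(f_1,f_2): lcm = x*y. S = 2*x - y + 2.
  reduce S modulo (f_1, f_2):
  remainder -y - 1 ≠ 0; add g_3 = -y - 1 to the basis.

The other S-polynomials (S(f_1,g_3), S(f_2,g_3)) all reduce to 0 modulo the current basis, so we have a Gröbner basis.
Inter-reduce: drop elements whose leading term is divisible by another's, tail-reduce, and make monic.
Reduced Gröbner basis: {x - 1, y + 1}.

Buchberger on the second generating set:
h_1 = x*y - x + 2, LT = x*y.
h_2 = x*y + 2*x - 2*y, LT = x*y.

S(h_1,h_2): lcm = x*y. S = 2*x + 2*y + 2.
  reduce S modulo (h_1, h_2):
  remainder 2*x + 2*y + 2 ≠ 0; add k_3 = 2*x + 2*y + 2 to the basis.

S(h_1,k_3): lcm = x*y. S = -x - y**2 - y + 2.
  reduce S modulo (h_1, h_2, k_3):
  remainder -y**2 - 2 ≠ 0; add k_4 = -y**2 - 2 to the basis.

The other S-polynomials (S(h_2,k_3), S(h_1,k_4), S(h_2,k_4), S(k_3,k_4)) all reduce to 0 modulo the current basis, so we have a Gröbner basis.
Inter-reduce: drop elements whose leading term is divisible by another's, tail-reduce, and make monic.
Reduced Gröbner basis: {x + y + 1, y**2 + 2}.

These differ, so the ideals are not equal.
The choice of monomial ordering does not affect the verdict — as long as both bases are computed under the same ordering, their equality decides ideal equality.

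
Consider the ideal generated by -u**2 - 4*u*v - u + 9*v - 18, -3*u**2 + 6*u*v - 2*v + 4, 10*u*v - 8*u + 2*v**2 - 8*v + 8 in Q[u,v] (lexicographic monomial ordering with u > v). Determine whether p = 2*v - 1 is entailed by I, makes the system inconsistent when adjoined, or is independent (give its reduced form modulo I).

Adjoining 2*v - 1 makes the ideal the whole ring: the system is inconsistent.

First compute the reduced Gröbner basis of I by Buchberger's algorithm.
f_1 = -u**2 - 4*u*v - u + 9*v - 18, LT = u**2.
f_2 = -3*u**2 + 6*u*v - 2*v + 4, LT = u**2.
f_3 = 10*u*v - 8*u + 2*v**2 - 8*v + 8, LT = u*v.

S(f_1,f_2): lcm = u**2. S = 6*u*v + u - 29/3*v + 58/3.
  reduce S modulo (f_1, f_2, f_3):
  remainder 29/5*u - 6/5*v**2 - 73/15*v + 218/15 ≠ 0; add h_4 = 29/5*u - 6/5*v**2 - 73/15*v + 218/15 to the basis.

S(f_1,f_3): lcm = u**2*v. S = 4/5*u**2 + 19/5*u*v**2 + 9/5*u*v - 4/5*u - 9*v**2 + 18*v.
  reduce S modulo (f_1, f_2, f_3, h_4):
  remainder -19/25*v**3 - 4602/725*v**2 + 16842/725*v - 10868/725 ≠ 0; add h_5 = -19/25*v**3 - 4602/725*v**2 + 16842/725*v - 10868/725 to the basis.

S(f_2,f_3): lcm = u**2*v. S = 4/5*u**2 - 11/5*u*v**2 + 4/5*u*v - 4/5*u + 2/3*v**2 - 4/3*v.
  reduce S modulo (f_1, f_2, f_3, h_4, h_5):
  remainder -8192/1653*v**2 + 22502/1653*v - 644/87 ≠ 0; add h_6 = -8192/1653*v**2 + 22502/1653*v - 644/87 to the basis.

S(f_1,h_4): lcm = u**2. S = 6/29*u*v**2 + 421/87*u*v - 131/87*u - 9*v + 18.
  reduce S modulo (f_1, f_2, f_3, h_4, h_5, h_6):
  remainder -1516805/356352*v + 1516805/178176 ≠ 0; add h_7 = -1516805/356352*v + 1516805/178176 to the basis.

The other S-polynomials (S(f_2,h_4), S(f_3,h_4), S(f_1,h_5), S(f_2,h_5), S(f_3,h_5), S(h_4,h_5), S(f_1,h_6), S(f_2,h_6), S(f_3,h_6), S(h_4,h_6), S(h_5,h_6), S(f_1,h_7), S(f_2,h_7), S(f_3,h_7), S(h_4,h_7), S(h_5,h_7), S(h_6,h_7)) all reduce to 0 modulo the current basis, so we have a Gröbner basis.
Inter-reduce: drop elements whose leading term is divisible by another's, tail-reduce, and make monic.
Reduced Gröbner basis: {u, v - 2}.
Label its elements g_1 = u, g_2 = v - 2.

Reduce p = 2*v - 1 modulo G:
  leading term v: subtract (2)·g_2 from 2*v - 1 → 3
  leading term 1: no divisor's leading term divides it; move 3 to the remainder.
  normal form = 3.
The normal form is nonzero, so p ∉ I. Since p minus its normal form lies in I, I + (p) = I + (r) where r = 3; decide whether this ideal is the whole ring.
Here r = 3 is a nonzero constant, hence a unit: 1 ∈ I + (p), the Gröbner basis of I + (p) is {1}, and the enlarged system has no common solution — adjoining p is inconsistent.

Ideal membership is decidable via reduction modulo a Gröbner basis.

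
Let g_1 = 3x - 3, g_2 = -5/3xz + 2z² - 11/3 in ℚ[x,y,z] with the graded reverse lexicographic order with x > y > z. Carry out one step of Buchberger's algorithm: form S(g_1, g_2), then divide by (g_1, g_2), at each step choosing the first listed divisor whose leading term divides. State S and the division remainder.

lcm(LM(g_1), LM(g_2)) = xz.
S = (lcm/LT(g_1))·g_1 − (lcm/LT(g_2))·g_2 = 6/5z² - z - 11/5.
Reduce S modulo (g_1, g_2) in that order:
  leading term z²: no divisor's leading term divides it; move 6/5z² to the remainder.
  leading term z: no divisor's leading term divides it; move -z to the remainder.
  leading term 1: no divisor's leading term divides it; move -11/5 to the remainder.
The remainder 6/5z² - z - 11/5 is nonzero, so it would be added as the next basis element.

S(g_1, g_2) = 6/5z² - z - 11/5; remainder on division = 6/5z² - z - 11/5.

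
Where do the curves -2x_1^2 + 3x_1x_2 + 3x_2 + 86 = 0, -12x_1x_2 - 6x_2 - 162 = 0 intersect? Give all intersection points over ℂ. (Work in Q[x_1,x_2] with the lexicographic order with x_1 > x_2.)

{(-5, 3), (9/4 - sqrt(85)/4, -33/2 - 3*sqrt(85)/2), (9/4 + sqrt(85)/4, -33/2 + 3*sqrt(85)/2)}

Compute a lex Gröbner basis by Buchberger's algorithm.
f_1 = -2x_1^2 + 3x_1x_2 + 3x_2 + 86, LT = x_1^2.
f_2 = -12x_1x_2 - 6x_2 - 162, LT = x_1x_2.

S(f_1,f_2): lcm = x_1^2x_2. S = -3/2x_1x_2^2 - 1/2x_1x_2 - 27/2x_1 - 3/2x_2^2 - 43x_2.
  leading term x_1x_2^2: subtract (1/8x_2)·f_2 from -3/2x_1x_2^2 - 1/2x_1x_2 - 27/2x_1 - 3/2x_2^2 - 43x_2 → -1/2x_1x_2 - 27/2x_1 - 3/4x_2^2 - 91/4x_2
  leading term x_1x_2: subtract (1/24)·f_2 from -1/2x_1x_2 - 27/2x_1 - 3/4x_2^2 - 91/4x_2 → -27/2x_1 - 3/4x_2^2 - 45/2x_2 + 27/4
  leading term x_1: no divisor's leading term divides it; move -27/2x_1 to the remainder.
  leading term x_2^2: no divisor's leading term divides it; move -3/4x_2^2 to the remainder.
  leading term x_2: no divisor's leading term divides it; move -45/2x_2 to the remainder.
  leading term 1: no divisor's leading term divides it; move 27/4 to the remainder.
  remainder -27/2x_1 - 3/4x_2^2 - 45/2x_2 + 27/4 ≠ 0; add h_3 = -27/2x_1 - 3/4x_2^2 - 45/2x_2 + 27/4 to the basis.

S(f_2,h_3): lcm = x_1x_2. S = -1/18x_2^3 - 5/3x_2^2 + x_2 + 27/2.
  leading term x_2^3: no divisor's leading term divides it; move -1/18x_2^3 to the remainder.
  leading term x_2^2: no divisor's leading term divides it; move -5/3x_2^2 to the remainder.
  leading term x_2: no divisor's leading term divides it; move x_2 to the remainder.
  leading term 1: no divisor's leading term divides it; move 27/2 to the remainder.
  remainder -1/18x_2^3 - 5/3x_2^2 + x_2 + 27/2 ≠ 0; add h_4 = -1/18x_2^3 - 5/3x_2^2 + x_2 + 27/2 to the basis.

The other S-polynomials (S(f_1,h_3), S(f_1,h_4), S(f_2,h_4), S(h_3,h_4)) all reduce to 0 modulo the current basis, so we have a Gröbner basis.
Inter-reduce: drop elements whose leading term is divisible by another's, tail-reduce, and make monic.
Reduced Gröbner basis: {x_1 + 1/18x_2^2 + 5/3x_2 - 1/2, x_2^3 + 30x_2^2 - 18x_2 - 243}.

Elimination: the polynomial x_2^3 + 30x_2^2 - 18x_2 - 243 lies in the elimination ideal for x_2, so x_2 ∈ {3, -33/2 - 3*sqrt(85)/2, -33/2 + 3*sqrt(85)/2}. For each such x_2, the remaining basis elements (now univariate) give the rest of the solution.
  x_2 = 3: the earlier basis element becomes x_1 + 5 = 0, giving x_1 = -5 — point (-5, 3).
  x_2 = -33/2 - 3*sqrt(85)/2: the earlier basis element becomes x_1 - 9/4 + sqrt(85)/4 = 0, giving x_1 = 9/4 - sqrt(85)/4 — point (9/4 - sqrt(85)/4, -33/2 - 3*sqrt(85)/2).
  x_2 = -33/2 + 3*sqrt(85)/2: the earlier basis element becomes x_1 - sqrt(85)/4 - 9/4 = 0, giving x_1 = 9/4 + sqrt(85)/4 — point (9/4 + sqrt(85)/4, -33/2 + 3*sqrt(85)/2).
Substituting each solution back into the original system confirms all equations vanish.
This is the nonlinear analogue of row-reducing a linear system.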